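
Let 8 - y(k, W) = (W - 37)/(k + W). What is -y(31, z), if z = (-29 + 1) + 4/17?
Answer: -1541/55 ≈ -28.018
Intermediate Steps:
z = -472/17 (z = -28 + 4*(1/17) = -28 + 4/17 = -472/17 ≈ -27.765)
y(k, W) = 8 - (-37 + W)/(W + k) (y(k, W) = 8 - (W - 37)/(k + W) = 8 - (-37 + W)/(W + k))
-y(31, z) = -(37 + 7*(-472/17) + 8*31)/(-472/17 + 31) = -(37 - 3304/17 + 248)/55/17 = -17*1541/(55*17) = -1*1541/55 = -1541/55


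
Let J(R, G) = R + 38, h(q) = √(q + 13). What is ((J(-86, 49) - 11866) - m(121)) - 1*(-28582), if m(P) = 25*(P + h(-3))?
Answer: 13643 - 25*√10 ≈ 13564.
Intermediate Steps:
h(q) = √(13 + q)
m(P) = 25*P + 25*√10 (m(P) = 25*(P + √(13 - 3)) = 25*(P + √10) = 25*P + 25*√10)
J(R, G) = 38 + R
((J(-86, 49) - 11866) - m(121)) - 1*(-28582) = (((38 - 86) - 11866) - (25*121 + 25*√10)) - 1*(-28582) = ((-48 - 11866) - (3025 + 25*√10)) + 28582 = (-11914 + (-3025 - 25*√10)) + 28582 = (-14939 - 25*√10) + 28582 = 13643 - 25*√10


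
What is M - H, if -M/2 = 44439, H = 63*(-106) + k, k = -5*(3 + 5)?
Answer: -82160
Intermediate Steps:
k = -40 (k = -5*8 = -40)
H = -6718 (H = 63*(-106) - 40 = -6678 - 40 = -6718)
M = -88878 (M = -2*44439 = -88878)
M - H = -88878 - 1*(-6718) = -88878 + 6718 = -82160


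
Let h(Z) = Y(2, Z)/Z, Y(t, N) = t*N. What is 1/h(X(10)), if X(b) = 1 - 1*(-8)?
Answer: ½ ≈ 0.50000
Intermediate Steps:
X(b) = 9 (X(b) = 1 + 8 = 9)
Y(t, N) = N*t
h(Z) = 2 (h(Z) = (Z*2)/Z = (2*Z)/Z = 2)
1/h(X(10)) = 1/2 = ½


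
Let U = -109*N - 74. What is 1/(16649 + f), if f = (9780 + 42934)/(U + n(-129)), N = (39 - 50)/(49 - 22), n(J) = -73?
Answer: 1385/22347226 ≈ 6.1976e-5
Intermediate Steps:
N = -11/27 ≈ -0.40741
U = -799/27 (U = -109*(-11/27) - 74 = 1199/27 - 74 = -799/27 ≈ -29.593)
f = -711639/1385 (f = (9780 + 42934)/(-799/27 - 73) = 52714/(-2770/27) = 52714*(-27/2770) = -711639/1385 ≈ -513.82)
1/(16649 + f) = 1/(16649 - 711639/1385) = 1/(22347226/1385) = 1385/22347226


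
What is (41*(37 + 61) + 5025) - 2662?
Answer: 6381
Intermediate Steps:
(41*(37 + 61) + 5025) - 2662 = (41*98 + 5025) - 2662 = (4018 + 5025) - 2662 = 9043 - 2662 = 6381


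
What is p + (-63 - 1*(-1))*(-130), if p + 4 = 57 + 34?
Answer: 8147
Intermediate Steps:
p = 87 (p = -4 + (57 + 34) = -4 + 91 = 87)
p + (-63 - 1*(-1))*(-130) = 87 + (-63 - 1*(-1))*(-130) = 87 + (-63 + 1)*(-130) = 87 - 62*(-130) = 87 + 8060 = 8147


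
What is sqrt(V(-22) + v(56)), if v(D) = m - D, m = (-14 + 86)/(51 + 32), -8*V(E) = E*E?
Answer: I*sqrt(3186370)/166 ≈ 10.753*I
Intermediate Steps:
V(E) = -E**2/8 (V(E) = -E*E/8 = -E**2/8)
m = 72/83 ≈ 0.86747
v(D) = 72/83 - D
sqrt(V(-22) + v(56)) = sqrt(-1/8*(-22)**2 + (72/83 - 1*56)) = sqrt(-1/8*484 + (72/83 - 56)) = sqrt(-121/2 - 4576/83) = sqrt(-19195/166) = I*sqrt(3186370)/166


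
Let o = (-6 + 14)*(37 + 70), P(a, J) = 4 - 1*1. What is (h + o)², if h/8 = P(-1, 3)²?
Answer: 861184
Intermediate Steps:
P(a, J) = 3 (P(a, J) = 4 - 1 = 3)
o = 856 (o = 8*107 = 856)
h = 72 (h = 8*3² = 8*9 = 72)
(h + o)² = (72 + 856)² = 928² = 861184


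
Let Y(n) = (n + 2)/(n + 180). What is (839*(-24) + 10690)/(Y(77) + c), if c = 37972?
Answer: -2427622/9758883 ≈ -0.24876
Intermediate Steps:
Y(n) = (2 + n)/(180 + n)
(839*(-24) + 10690)/(Y(77) + c) = (839*(-24) + 10690)/((2 + 77)/(180 + 77) + 37972) = (-20136 + 10690)/(79/257 + 37972) = -9446/((1/257)*79 + 37972) = -9446/(79/257 + 37972) = -9446/9758883/257 = -9446*257/9758883 = -2427622/9758883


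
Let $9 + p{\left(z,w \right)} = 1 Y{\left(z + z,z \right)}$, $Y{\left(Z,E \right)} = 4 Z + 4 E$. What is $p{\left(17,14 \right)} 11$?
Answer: $2145$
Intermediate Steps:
$Y{\left(Z,E \right)} = 4 E + 4 Z$
$p{\left(z,w \right)} = -9 + 12 z$ ($p{\left(z,w \right)} = -9 + 1 \left(4 z + 4 \left(z + z\right)\right) = -9 + 1 \left(4 z + 4 \cdot 2 z\right) = -9 + 1 \left(4 z + 8 z\right) = -9 + 1 \cdot 12 z = -9 + 12 z$)
$p{\left(17,14 \right)} 11 = \left(-9 + 12 \cdot 17\right) 11 = \left(-9 + 204\right) 11 = 195 \cdot 11 = 2145$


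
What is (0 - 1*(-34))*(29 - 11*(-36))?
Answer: 14450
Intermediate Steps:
(0 - 1*(-34))*(29 - 11*(-36)) = (0 + 34)*(29 + 396) = 34*425 = 14450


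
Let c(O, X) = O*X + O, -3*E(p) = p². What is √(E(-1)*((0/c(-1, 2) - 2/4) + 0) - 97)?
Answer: I*√3486/6 ≈ 9.8404*I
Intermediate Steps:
E(p) = -p²/3
c(O, X) = O + O*X
√(E(-1)*((0/c(-1, 2) - 2/4) + 0) - 97) = √((-⅓*(-1)²)*((0/((-(1 + 2))) - 2/4) + 0) - 97) = √((-⅓*1)*((0/((-1*3)) - 2*¼) + 0) - 97) = √(-((0/(-3) - ½) + 0)/3 - 97) = √(-((0*(-⅓) - ½) + 0)/3 - 97) = √(-((0 - ½) + 0)/3 - 97) = √(-(-½ + 0)/3 - 97) = √(-⅓*(-½) - 97) = √(⅙ - 97) = √(-581/6) = I*√3486/6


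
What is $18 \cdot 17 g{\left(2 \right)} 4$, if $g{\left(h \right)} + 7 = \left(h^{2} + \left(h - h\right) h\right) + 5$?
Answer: $2448$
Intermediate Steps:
$g{\left(h \right)} = -2 + h^{2}$ ($g{\left(h \right)} = -7 + \left(\left(h^{2} + \left(h - h\right) h\right) + 5\right) = -7 + \left(\left(h^{2} + 0 h\right) + 5\right) = -7 + \left(\left(h^{2} + 0\right) + 5\right) = -7 + \left(h^{2} + 5\right) = -7 + \left(5 + h^{2}\right) = -2 + h^{2}$)
$18 \cdot 17 g{\left(2 \right)} 4 = 18 \cdot 17 \left(-2 + 2^{2}\right) 4 = 306 \left(-2 + 4\right) 4 = 306 \cdot 2 \cdot 4 = 306 \cdot 8 = 2448$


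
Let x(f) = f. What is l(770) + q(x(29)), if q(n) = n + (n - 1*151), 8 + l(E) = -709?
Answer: -810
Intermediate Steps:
l(E) = -717 (l(E) = -8 - 709 = -717)
q(n) = -151 + 2*n (q(n) = n + (n - 151) = n + (-151 + n) = -151 + 2*n)
l(770) + q(x(29)) = -717 + (-151 + 2*29) = -717 + (-151 + 58) = -717 - 93 = -810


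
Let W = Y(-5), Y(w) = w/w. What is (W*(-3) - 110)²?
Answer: 12769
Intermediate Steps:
Y(w) = 1
W = 1
(W*(-3) - 110)² = (1*(-3) - 110)² = (-3 - 110)² = (-113)² = 12769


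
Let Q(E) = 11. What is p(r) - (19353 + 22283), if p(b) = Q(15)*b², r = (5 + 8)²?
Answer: 272535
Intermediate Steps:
r = 169 (r = 13² = 169)
p(b) = 11*b²
p(r) - (19353 + 22283) = 11*169² - (19353 + 22283) = 11*28561 - 1*41636 = 314171 - 41636 = 272535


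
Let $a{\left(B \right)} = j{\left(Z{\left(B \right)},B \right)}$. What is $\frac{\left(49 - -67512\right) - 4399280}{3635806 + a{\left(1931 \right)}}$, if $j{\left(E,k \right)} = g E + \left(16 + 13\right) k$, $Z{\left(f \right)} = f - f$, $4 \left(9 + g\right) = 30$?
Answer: $- \frac{254807}{217165} \approx -1.1733$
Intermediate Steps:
$g = - \frac{3}{2}$ ($g = -9 + \frac{1}{4} \cdot 30 = -9 + \frac{15}{2} = - \frac{3}{2} \approx -1.5$)
$Z{\left(f \right)} = 0$
$j{\left(E,k \right)} = 29 k - \frac{3 E}{2}$ ($j{\left(E,k \right)} = - \frac{3 E}{2} + \left(16 + 13\right) k = - \frac{3 E}{2} + 29 k = 29 k - \frac{3 E}{2}$)
$a{\left(B \right)} = 29 B$ ($a{\left(B \right)} = 29 B - 0 = 29 B + 0 = 29 B$)
$\frac{\left(49 - -67512\right) - 4399280}{3635806 + a{\left(1931 \right)}} = \frac{\left(49 - -67512\right) - 4399280}{3635806 + 29 \cdot 1931} = \frac{\left(49 + 67512\right) - 4399280}{3635806 + 55999} = \frac{67561 - 4399280}{3691805} = \left(-4331719\right) \frac{1}{3691805} = - \frac{254807}{217165}$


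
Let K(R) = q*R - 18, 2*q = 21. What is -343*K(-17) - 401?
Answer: 133997/2 ≈ 66999.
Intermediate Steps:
q = 21/2 (q = (1/2)*21 = 21/2 ≈ 10.500)
K(R) = -18 + 21*R/2 (K(R) = 21*R/2 - 18 = -18 + 21*R/2)
-343*K(-17) - 401 = -343*(-18 + (21/2)*(-17)) - 401 = -343*(-18 - 357/2) - 401 = -343*(-393/2) - 401 = 134799/2 - 401 = 133997/2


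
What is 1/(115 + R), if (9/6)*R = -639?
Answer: -1/311 ≈ -0.0032154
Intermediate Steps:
R = -426 (R = (2/3)*(-639) = -426)
1/(115 + R) = 1/(115 - 426) = 1/(-311) = -1/311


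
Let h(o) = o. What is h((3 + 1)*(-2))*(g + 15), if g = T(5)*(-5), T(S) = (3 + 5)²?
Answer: 2440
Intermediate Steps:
T(S) = 64 (T(S) = 8² = 64)
g = -320 (g = 64*(-5) = -320)
h((3 + 1)*(-2))*(g + 15) = ((3 + 1)*(-2))*(-320 + 15) = (4*(-2))*(-305) = -8*(-305) = 2440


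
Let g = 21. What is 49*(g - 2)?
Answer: 931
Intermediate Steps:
49*(g - 2) = 49*(21 - 2) = 49*19 = 931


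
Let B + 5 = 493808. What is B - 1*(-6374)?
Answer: 500177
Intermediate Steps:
B = 493803 (B = -5 + 493808 = 493803)
B - 1*(-6374) = 493803 - 1*(-6374) = 493803 + 6374 = 500177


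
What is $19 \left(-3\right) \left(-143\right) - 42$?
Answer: $8109$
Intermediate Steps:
$19 \left(-3\right) \left(-143\right) - 42 = \left(-57\right) \left(-143\right) - 42 = 8151 - 42 = 8109$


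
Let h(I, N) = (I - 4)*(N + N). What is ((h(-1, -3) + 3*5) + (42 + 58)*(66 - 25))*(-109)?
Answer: -451805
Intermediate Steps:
h(I, N) = 2*N*(-4 + I) (h(I, N) = (-4 + I)*(2*N) = 2*N*(-4 + I))
((h(-1, -3) + 3*5) + (42 + 58)*(66 - 25))*(-109) = ((2*(-3)*(-4 - 1) + 3*5) + (42 + 58)*(66 - 25))*(-109) = ((2*(-3)*(-5) + 15) + 100*41)*(-109) = ((30 + 15) + 4100)*(-109) = (45 + 4100)*(-109) = 4145*(-109) = -451805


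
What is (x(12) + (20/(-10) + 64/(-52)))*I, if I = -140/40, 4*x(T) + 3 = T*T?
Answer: -11655/104 ≈ -112.07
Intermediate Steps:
x(T) = -¾ + T²/4 (x(T) = -¾ + (T*T)/4 = -¾ + T²/4)
I = -7/2 (I = -140*1/40 = -7/2 ≈ -3.5000)
(x(12) + (20/(-10) + 64/(-52)))*I = ((-¾ + (¼)*12²) + (20/(-10) + 64/(-52)))*(-7/2) = ((-¾ + (¼)*144) + (20*(-⅒) + 64*(-1/52)))*(-7/2) = ((-¾ + 36) + (-2 - 16/13))*(-7/2) = (141/4 - 42/13)*(-7/2) = (1665/52)*(-7/2) = -11655/104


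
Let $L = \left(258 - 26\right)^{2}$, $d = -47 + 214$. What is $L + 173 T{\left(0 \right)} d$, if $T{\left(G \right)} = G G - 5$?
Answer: $-90631$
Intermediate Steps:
$d = 167$
$T{\left(G \right)} = -5 + G^{2}$ ($T{\left(G \right)} = G^{2} - 5 = -5 + G^{2}$)
$L = 53824$ ($L = 232^{2} = 53824$)
$L + 173 T{\left(0 \right)} d = 53824 + 173 \left(-5 + 0^{2}\right) 167 = 53824 + 173 \left(-5 + 0\right) 167 = 53824 + 173 \left(-5\right) 167 = 53824 - 144455 = -90631$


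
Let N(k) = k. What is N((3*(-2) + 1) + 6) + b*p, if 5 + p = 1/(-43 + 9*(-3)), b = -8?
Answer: 1439/35 ≈ 41.114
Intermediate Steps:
p = -351/70 (p = -5 + 1/(-43 + 9*(-3)) = -5 + 1/(-43 - 27) = -5 + 1/(-70) = -5 - 1/70 = -351/70 ≈ -5.0143)
N((3*(-2) + 1) + 6) + b*p = ((3*(-2) + 1) + 6) - 8*(-351/70) = ((-6 + 1) + 6) + 1404/35 = (-5 + 6) + 1404/35 = 1 + 1404/35 = 1439/35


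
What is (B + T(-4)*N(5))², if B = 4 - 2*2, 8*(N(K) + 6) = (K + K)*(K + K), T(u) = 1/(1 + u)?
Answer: 169/36 ≈ 4.6944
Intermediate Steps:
N(K) = -6 + K²/2 (N(K) = -6 + ((K + K)*(K + K))/8 = -6 + ((2*K)*(2*K))/8 = -6 + (4*K²)/8 = -6 + K²/2)
B = 0 (B = 4 - 4 = 0)
(B + T(-4)*N(5))² = (0 + (-6 + (½)*5²)/(1 - 4))² = (0 + (-6 + (½)*25)/(-3))² = (0 - (-6 + 25/2)/3)² = (0 - ⅓*13/2)² = (0 - 13/6)² = (-13/6)² = 169/36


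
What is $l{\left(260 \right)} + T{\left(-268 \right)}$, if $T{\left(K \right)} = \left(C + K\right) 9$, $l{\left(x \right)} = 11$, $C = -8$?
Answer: $-2473$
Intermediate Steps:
$T{\left(K \right)} = -72 + 9 K$ ($T{\left(K \right)} = \left(-8 + K\right) 9 = -72 + 9 K$)
$l{\left(260 \right)} + T{\left(-268 \right)} = 11 + \left(-72 + 9 \left(-268\right)\right) = 11 - 2484 = -2473$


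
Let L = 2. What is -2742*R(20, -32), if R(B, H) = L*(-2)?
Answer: 10968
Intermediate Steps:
R(B, H) = -4 (R(B, H) = 2*(-2) = -4)
-2742*R(20, -32) = -2742*(-4) = 10968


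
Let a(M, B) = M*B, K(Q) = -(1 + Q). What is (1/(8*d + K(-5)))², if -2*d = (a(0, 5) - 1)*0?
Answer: 1/16 ≈ 0.062500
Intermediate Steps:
K(Q) = -1 - Q
a(M, B) = B*M
d = 0 (d = -(5*0 - 1)*0/2 = -(0 - 1)*0/2 = -(-1)*0/2 = -½*0 = 0)
(1/(8*d + K(-5)))² = (1/(8*0 + (-1 - 1*(-5))))² = (1/(0 + (-1 + 5)))² = (1/(0 + 4))² = (1/4)² = (¼)² = 1/16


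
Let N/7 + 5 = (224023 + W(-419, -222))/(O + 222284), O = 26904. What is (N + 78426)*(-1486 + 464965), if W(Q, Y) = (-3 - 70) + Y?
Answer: 2263592342009829/62297 ≈ 3.6336e+10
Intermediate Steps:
W(Q, Y) = -73 + Y
N = -1788871/62297 (N = -35 + 7*((224023 + (-73 - 222))/(26904 + 222284)) = -35 + 7*((224023 - 295)/249188) = -35 + 7*(223728*(1/249188)) = -35 + 7*(55932/62297) = -35 + 391524/62297 = -1788871/62297 ≈ -28.715)
(N + 78426)*(-1486 + 464965) = (-1788871/62297 + 78426)*(-1486 + 464965) = (4883915651/62297)*463479 = 2263592342009829/62297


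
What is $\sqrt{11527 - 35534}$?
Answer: $i \sqrt{24007} \approx 154.94 i$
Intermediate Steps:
$\sqrt{11527 - 35534} = \sqrt{-24007} = i \sqrt{24007}$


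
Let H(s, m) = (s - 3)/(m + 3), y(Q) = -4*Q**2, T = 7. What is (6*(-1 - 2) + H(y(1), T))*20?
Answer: -374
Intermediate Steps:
H(s, m) = (-3 + s)/(3 + m)
(6*(-1 - 2) + H(y(1), T))*20 = (6*(-1 - 2) + (-3 - 4*1**2)/(3 + 7))*20 = (6*(-3) + (-3 - 4*1)/10)*20 = (-18 + (-3 - 4)/10)*20 = (-18 + (1/10)*(-7))*20 = (-18 - 7/10)*20 = -187/10*20 = -374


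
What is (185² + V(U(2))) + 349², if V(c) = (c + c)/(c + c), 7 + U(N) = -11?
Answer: 156027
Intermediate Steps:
U(N) = -18 (U(N) = -7 - 11 = -18)
V(c) = 1 (V(c) = (2*c)/((2*c)) = (2*c)*(1/(2*c)) = 1)
(185² + V(U(2))) + 349² = (185² + 1) + 349² = (34225 + 1) + 121801 = 34226 + 121801 = 156027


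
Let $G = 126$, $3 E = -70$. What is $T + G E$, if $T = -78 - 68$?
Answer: $-3086$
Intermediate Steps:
$E = - \frac{70}{3}$ ($E = \frac{1}{3} \left(-70\right) = - \frac{70}{3} \approx -23.333$)
$T = -146$ ($T = -78 - 68 = -146$)
$T + G E = -146 + 126 \left(- \frac{70}{3}\right) = -146 - 2940 = -3086$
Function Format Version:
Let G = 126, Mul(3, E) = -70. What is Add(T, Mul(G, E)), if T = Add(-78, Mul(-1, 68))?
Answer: -3086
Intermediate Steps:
E = Rational(-70, 3) (E = Mul(Rational(1, 3), -70) = Rational(-70, 3) ≈ -23.333)
T = -146 (T = Add(-78, -68) = -146)
Add(T, Mul(G, E)) = Add(-146, Mul(126, Rational(-70, 3))) = Add(-146, -2940) = -3086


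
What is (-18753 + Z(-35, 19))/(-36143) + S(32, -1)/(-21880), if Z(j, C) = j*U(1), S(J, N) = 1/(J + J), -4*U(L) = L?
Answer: 26247912017/50611765760 ≈ 0.51861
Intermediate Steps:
U(L) = -L/4
S(J, N) = 1/(2*J)
Z(j, C) = -j/4 (Z(j, C) = j*(-¼*1) = j*(-¼) = -j/4)
(-18753 + Z(-35, 19))/(-36143) + S(32, -1)/(-21880) = (-18753 - ¼*(-35))/(-36143) + ((½)/32)/(-21880) = (-18753 + 35/4)*(-1/36143) + ((½)*(1/32))*(-1/21880) = -74977/4*(-1/36143) + (1/64)*(-1/21880) = 74977/144572 - 1/1400320 = 26247912017/50611765760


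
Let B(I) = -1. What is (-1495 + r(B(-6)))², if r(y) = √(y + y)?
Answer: (1495 - I*√2)² ≈ 2.235e+6 - 4229.0*I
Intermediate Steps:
r(y) = √2*√y (r(y) = √(2*y) = √2*√y)
(-1495 + r(B(-6)))² = (-1495 + √2*√(-1))² = (-1495 + √2*I)² = (-1495 + I*√2)²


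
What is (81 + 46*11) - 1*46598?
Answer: -46011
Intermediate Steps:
(81 + 46*11) - 1*46598 = (81 + 506) - 46598 = 587 - 46598 = -46011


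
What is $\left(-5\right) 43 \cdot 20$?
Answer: $-4300$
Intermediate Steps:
$\left(-5\right) 43 \cdot 20 = \left(-215\right) 20 = -4300$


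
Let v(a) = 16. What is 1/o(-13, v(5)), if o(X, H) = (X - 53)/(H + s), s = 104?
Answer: -20/11 ≈ -1.8182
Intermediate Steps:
o(X, H) = (-53 + X)/(104 + H) (o(X, H) = (X - 53)/(H + 104) = (-53 + X)/(104 + H))
1/o(-13, v(5)) = 1/((-53 - 13)/(104 + 16)) = 1/(-66/120) = 1/((1/120)*(-66)) = 1/(-11/20) = -20/11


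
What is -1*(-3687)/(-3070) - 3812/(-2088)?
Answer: 250274/400635 ≈ 0.62469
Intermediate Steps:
-1*(-3687)/(-3070) - 3812/(-2088) = 3687*(-1/3070) - 3812*(-1/2088) = -3687/3070 + 953/522 = 250274/400635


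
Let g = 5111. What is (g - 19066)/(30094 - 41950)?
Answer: 13955/11856 ≈ 1.1770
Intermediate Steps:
(g - 19066)/(30094 - 41950) = (5111 - 19066)/(30094 - 41950) = -13955/(-11856) = -13955*(-1/11856) = 13955/11856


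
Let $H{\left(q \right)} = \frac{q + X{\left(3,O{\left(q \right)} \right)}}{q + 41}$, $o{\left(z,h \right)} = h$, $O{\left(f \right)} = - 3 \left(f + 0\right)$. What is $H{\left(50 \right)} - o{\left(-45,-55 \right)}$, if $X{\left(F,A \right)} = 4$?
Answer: $\frac{5059}{91} \approx 55.593$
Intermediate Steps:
$O{\left(f \right)} = - 3 f$
$H{\left(q \right)} = \frac{4 + q}{41 + q}$ ($H{\left(q \right)} = \frac{q + 4}{q + 41} = \frac{4 + q}{41 + q}$)
$H{\left(50 \right)} - o{\left(-45,-55 \right)} = \frac{4 + 50}{41 + 50} - -55 = \frac{1}{91} \cdot 54 + 55 = \frac{54}{91} + 55 = \frac{5059}{91}$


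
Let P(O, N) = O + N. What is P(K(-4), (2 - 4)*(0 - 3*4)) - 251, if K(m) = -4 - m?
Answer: -227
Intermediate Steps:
P(O, N) = N + O
P(K(-4), (2 - 4)*(0 - 3*4)) - 251 = ((2 - 4)*(0 - 3*4) + (-4 - 1*(-4))) - 251 = (-2*(0 - 12) + (-4 + 4)) - 251 = (-2*(-12) + 0) - 251 = (24 + 0) - 251 = 24 - 251 = -227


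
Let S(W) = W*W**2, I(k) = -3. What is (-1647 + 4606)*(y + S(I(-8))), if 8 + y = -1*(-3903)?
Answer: 11445412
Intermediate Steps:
S(W) = W**3
y = 3895 (y = -8 - 1*(-3903) = -8 + 3903 = 3895)
(-1647 + 4606)*(y + S(I(-8))) = (-1647 + 4606)*(3895 + (-3)**3) = 2959*(3895 - 27) = 2959*3868 = 11445412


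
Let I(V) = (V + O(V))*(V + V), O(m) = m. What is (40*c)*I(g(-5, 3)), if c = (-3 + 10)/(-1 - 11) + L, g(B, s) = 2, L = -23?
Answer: -45280/3 ≈ -15093.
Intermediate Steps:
c = -283/12 (c = (-3 + 10)/(-1 - 11) - 23 = 7/(-12) - 23 = 7*(-1/12) - 23 = -7/12 - 23 = -283/12 ≈ -23.583)
I(V) = 4*V² (I(V) = (V + V)*(V + V) = (2*V)*(2*V) = 4*V²)
(40*c)*I(g(-5, 3)) = (40*(-283/12))*(4*2²) = -11320*4/3 = -2830/3*16 = -45280/3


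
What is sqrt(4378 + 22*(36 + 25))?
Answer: 2*sqrt(1430) ≈ 75.631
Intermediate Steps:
sqrt(4378 + 22*(36 + 25)) = sqrt(4378 + 22*61) = sqrt(4378 + 1342) = sqrt(5720) = 2*sqrt(1430)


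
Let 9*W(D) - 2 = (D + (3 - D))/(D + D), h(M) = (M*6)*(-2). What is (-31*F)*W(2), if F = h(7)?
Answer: 2387/3 ≈ 795.67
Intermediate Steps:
h(M) = -12*M (h(M) = (6*M)*(-2) = -12*M)
W(D) = 2/9 + 1/(6*D) (W(D) = 2/9 + ((D + (3 - D))/(D + D))/9 = 2/9 + (3/((2*D)))/9 = 2/9 + (3*(1/(2*D)))/9 = 2/9 + (3/(2*D))/9 = 2/9 + 1/(6*D))
F = -84 (F = -12*7 = -84)
(-31*F)*W(2) = (-31*(-84))*((1/18)*(3 + 4*2)/2) = 2604*((1/18)*(½)*(3 + 8)) = 2604*((1/18)*(½)*11) = 2604*(11/36) = 2387/3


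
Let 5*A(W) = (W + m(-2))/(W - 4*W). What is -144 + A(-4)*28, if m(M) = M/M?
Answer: -727/5 ≈ -145.40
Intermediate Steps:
m(M) = 1
A(W) = -(1 + W)/(15*W) (A(W) = ((W + 1)/(W - 4*W))/5 = ((1 + W)/((-3*W)))/5 = ((1 + W)*(-1/(3*W)))/5 = (-(1 + W)/(3*W))/5 = -(1 + W)/(15*W))
-144 + A(-4)*28 = -144 + ((1/15)*(-1 - 1*(-4))/(-4))*28 = -144 + ((1/15)*(-1/4)*(-1 + 4))*28 = -144 + ((1/15)*(-1/4)*3)*28 = -144 - 1/20*28 = -144 - 7/5 = -727/5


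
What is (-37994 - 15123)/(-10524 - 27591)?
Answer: 53117/38115 ≈ 1.3936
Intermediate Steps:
(-37994 - 15123)/(-10524 - 27591) = -53117/(-38115) = -53117*(-1/38115) = 53117/38115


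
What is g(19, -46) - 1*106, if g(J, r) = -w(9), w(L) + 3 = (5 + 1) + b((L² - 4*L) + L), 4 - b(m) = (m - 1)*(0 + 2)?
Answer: -7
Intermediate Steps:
b(m) = 6 - 2*m (b(m) = 4 - (m - 1)*(0 + 2) = 4 - (-1 + m)*2 = 4 - (-2 + 2*m) = 4 + (2 - 2*m) = 6 - 2*m)
w(L) = 9 - 2*L² + 6*L (w(L) = -3 + ((5 + 1) + (6 - 2*((L² - 4*L) + L))) = -3 + (6 + (6 - 2*(L² - 3*L))) = -3 + (6 + (6 + (-2*L² + 6*L))) = -3 + (6 + (6 - 2*L² + 6*L)) = -3 + (12 - 2*L² + 6*L) = 9 - 2*L² + 6*L)
g(J, r) = 99 (g(J, r) = -(9 - 2*9*(-3 + 9)) = -(9 - 2*9*6) = -(9 - 108) = -1*(-99) = 99)
g(19, -46) - 1*106 = 99 - 1*106 = 99 - 106 = -7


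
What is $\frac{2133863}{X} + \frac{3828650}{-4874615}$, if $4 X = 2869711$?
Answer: $\frac{6123984666166}{2797747257253} \approx 2.1889$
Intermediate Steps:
$X = \frac{2869711}{4}$ ($X = \frac{1}{4} \cdot 2869711 = \frac{2869711}{4} \approx 7.1743 \cdot 10^{5}$)
$\frac{2133863}{X} + \frac{3828650}{-4874615} = \frac{2133863}{\frac{2869711}{4}} + \frac{3828650}{-4874615} = 2133863 \cdot \frac{4}{2869711} + 3828650 \left(- \frac{1}{4874615}\right) = \frac{8535452}{2869711} - \frac{765730}{974923} = \frac{6123984666166}{2797747257253}$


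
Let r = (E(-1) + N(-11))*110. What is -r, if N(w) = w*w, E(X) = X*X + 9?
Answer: -14410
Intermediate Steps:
E(X) = 9 + X**2 (E(X) = X**2 + 9 = 9 + X**2)
N(w) = w**2
r = 14410 (r = ((9 + (-1)**2) + (-11)**2)*110 = ((9 + 1) + 121)*110 = (10 + 121)*110 = 131*110 = 14410)
-r = -1*14410 = -14410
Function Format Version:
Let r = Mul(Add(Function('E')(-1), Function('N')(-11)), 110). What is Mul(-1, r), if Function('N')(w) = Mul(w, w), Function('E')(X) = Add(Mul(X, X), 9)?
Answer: -14410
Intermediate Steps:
Function('E')(X) = Add(9, Pow(X, 2)) (Function('E')(X) = Add(Pow(X, 2), 9) = Add(9, Pow(X, 2)))
Function('N')(w) = Pow(w, 2)
r = 14410 (r = Mul(Add(Add(9, Pow(-1, 2)), Pow(-11, 2)), 110) = Mul(Add(Add(9, 1), 121), 110) = Mul(Add(10, 121), 110) = Mul(131, 110) = 14410)
Mul(-1, r) = Mul(-1, 14410) = -14410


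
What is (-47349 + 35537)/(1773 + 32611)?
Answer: -2953/8596 ≈ -0.34353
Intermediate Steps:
(-47349 + 35537)/(1773 + 32611) = -11812/34384 = -11812*1/34384 = -2953/8596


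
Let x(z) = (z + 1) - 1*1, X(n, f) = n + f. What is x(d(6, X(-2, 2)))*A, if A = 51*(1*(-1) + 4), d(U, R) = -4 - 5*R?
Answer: -612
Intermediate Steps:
X(n, f) = f + n
x(z) = z (x(z) = (1 + z) - 1 = z)
A = 153 (A = 51*(-1 + 4) = 51*3 = 153)
x(d(6, X(-2, 2)))*A = (-4 - 5*(2 - 2))*153 = (-4 - 5*0)*153 = (-4 + 0)*153 = -4*153 = -612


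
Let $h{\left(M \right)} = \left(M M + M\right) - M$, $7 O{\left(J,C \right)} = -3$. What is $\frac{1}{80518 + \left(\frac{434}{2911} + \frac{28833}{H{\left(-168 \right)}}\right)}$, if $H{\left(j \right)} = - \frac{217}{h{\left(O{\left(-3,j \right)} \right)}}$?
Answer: $\frac{4421809}{355927962627} \approx 1.2423 \cdot 10^{-5}$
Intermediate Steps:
$O{\left(J,C \right)} = - \frac{3}{7}$ ($O{\left(J,C \right)} = \frac{1}{7} \left(-3\right) = - \frac{3}{7}$)
$h{\left(M \right)} = M^{2}$ ($h{\left(M \right)} = \left(M^{2} + M\right) - M = \left(M + M^{2}\right) - M = M^{2}$)
$H{\left(j \right)} = - \frac{10633}{9}$ ($H{\left(j \right)} = - \frac{217}{\left(- \frac{3}{7}\right)^{2}} = - \frac{217}{\frac{9}{49}} = \left(-217\right) \frac{49}{9} = - \frac{10633}{9}$)
$\frac{1}{80518 + \left(\frac{434}{2911} + \frac{28833}{H{\left(-168 \right)}}\right)} = \frac{1}{80518 + \left(\frac{434}{2911} + \frac{28833}{- \frac{10633}{9}}\right)} = \frac{1}{80518 + \left(434 \cdot \frac{1}{2911} + 28833 \left(- \frac{9}{10633}\right)\right)} = \frac{1}{80518 + \left(\frac{434}{2911} - \frac{37071}{1519}\right)} = \frac{1}{80518 - \frac{107254435}{4421809}} = \frac{1}{\frac{355927962627}{4421809}} = \frac{4421809}{355927962627}$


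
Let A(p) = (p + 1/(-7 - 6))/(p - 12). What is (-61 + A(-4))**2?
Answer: 159643225/43264 ≈ 3690.0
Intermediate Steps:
A(p) = (-1/13 + p)/(-12 + p) (A(p) = (p + 1/(-13))/(-12 + p) = (p - 1/13)/(-12 + p) = (-1/13 + p)/(-12 + p))
(-61 + A(-4))**2 = (-61 + (-1/13 - 4)/(-12 - 4))**2 = (-61 - 53/13/(-16))**2 = (-61 - 1/16*(-53/13))**2 = (-61 + 53/208)**2 = (-12635/208)**2 = 159643225/43264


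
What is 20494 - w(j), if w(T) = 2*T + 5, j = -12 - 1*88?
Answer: 20689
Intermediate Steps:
j = -100 (j = -12 - 88 = -100)
w(T) = 5 + 2*T
20494 - w(j) = 20494 - (5 + 2*(-100)) = 20494 - (5 - 200) = 20494 - 1*(-195) = 20494 + 195 = 20689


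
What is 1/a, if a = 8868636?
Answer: 1/8868636 ≈ 1.1276e-7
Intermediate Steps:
1/a = 1/8868636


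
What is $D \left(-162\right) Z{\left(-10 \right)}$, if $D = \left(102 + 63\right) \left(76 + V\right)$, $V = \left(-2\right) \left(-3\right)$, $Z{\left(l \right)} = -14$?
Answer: $30686040$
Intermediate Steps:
$V = 6$
$D = 13530$ ($D = \left(102 + 63\right) \left(76 + 6\right) = 165 \cdot 82 = 13530$)
$D \left(-162\right) Z{\left(-10 \right)} = 13530 \left(-162\right) \left(-14\right) = \left(-2191860\right) \left(-14\right) = 30686040$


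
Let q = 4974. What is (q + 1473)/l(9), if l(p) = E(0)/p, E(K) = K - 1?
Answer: -58023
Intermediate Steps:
E(K) = -1 + K
l(p) = -1/p (l(p) = (-1 + 0)/p = -1/p)
(q + 1473)/l(9) = (4974 + 1473)/((-1/9)) = 6447/((-1*1/9)) = 6447/(-1/9) = 6447*(-9) = -58023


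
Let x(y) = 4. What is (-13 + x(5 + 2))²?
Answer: 81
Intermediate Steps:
(-13 + x(5 + 2))² = (-13 + 4)² = (-9)² = 81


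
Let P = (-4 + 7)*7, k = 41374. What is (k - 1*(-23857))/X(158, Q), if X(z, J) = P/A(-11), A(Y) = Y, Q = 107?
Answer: -717541/21 ≈ -34169.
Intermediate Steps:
P = 21 (P = 3*7 = 21)
X(z, J) = -21/11 (X(z, J) = 21/(-11) = 21*(-1/11) = -21/11)
(k - 1*(-23857))/X(158, Q) = (41374 - 1*(-23857))/(-21/11) = (41374 + 23857)*(-11/21) = 65231*(-11/21) = -717541/21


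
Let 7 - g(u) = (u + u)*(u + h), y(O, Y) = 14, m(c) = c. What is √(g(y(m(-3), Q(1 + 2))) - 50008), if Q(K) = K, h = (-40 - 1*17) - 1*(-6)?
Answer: I*√48965 ≈ 221.28*I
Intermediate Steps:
h = -51 (h = (-40 - 17) + 6 = -57 + 6 = -51)
g(u) = 7 - 2*u*(-51 + u) (g(u) = 7 - (u + u)*(u - 51) = 7 - 2*u*(-51 + u))
√(g(y(m(-3), Q(1 + 2))) - 50008) = √((7 - 2*14² + 102*14) - 50008) = √((7 - 2*196 + 1428) - 50008) = √((7 - 392 + 1428) - 50008) = √(1043 - 50008) = √(-48965) = I*√48965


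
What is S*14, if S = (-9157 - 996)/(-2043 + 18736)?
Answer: -142142/16693 ≈ -8.5151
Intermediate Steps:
S = -10153/16693 ≈ -0.60822
S*14 = -10153/16693*14 = -142142/16693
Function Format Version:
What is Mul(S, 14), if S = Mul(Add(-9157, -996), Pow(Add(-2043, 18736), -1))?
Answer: Rational(-142142, 16693) ≈ -8.5151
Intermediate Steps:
S = Rational(-10153, 16693) (S = Mul(-10153, Pow(16693, -1)) = Mul(-10153, Rational(1, 16693)) = Rational(-10153, 16693) ≈ -0.60822)
Mul(S, 14) = Mul(Rational(-10153, 16693), 14) = Rational(-142142, 16693)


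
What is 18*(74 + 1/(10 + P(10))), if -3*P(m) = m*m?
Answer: 46593/35 ≈ 1331.2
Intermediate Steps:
P(m) = -m²/3 (P(m) = -m*m/3 = -m²/3)
18*(74 + 1/(10 + P(10))) = 18*(74 + 1/(10 - ⅓*10²)) = 18*(74 + 1/(10 - ⅓*100)) = 18*(74 + 1/(10 - 100/3)) = 18*(74 + 1/(-70/3)) = 18*(74 - 3/70) = 18*(5177/70) = 46593/35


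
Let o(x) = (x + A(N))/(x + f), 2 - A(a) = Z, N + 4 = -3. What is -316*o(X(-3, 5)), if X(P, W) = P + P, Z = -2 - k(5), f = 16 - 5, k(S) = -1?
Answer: 948/5 ≈ 189.60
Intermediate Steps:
N = -7 (N = -4 - 3 = -7)
f = 11
Z = -1 (Z = -2 - 1*(-1) = -2 + 1 = -1)
X(P, W) = 2*P
A(a) = 3 (A(a) = 2 - 1*(-1) = 2 + 1 = 3)
o(x) = (3 + x)/(11 + x) (o(x) = (x + 3)/(x + 11) = (3 + x)/(11 + x))
-316*o(X(-3, 5)) = -316*(3 + 2*(-3))/(11 + 2*(-3)) = -316*(3 - 6)/(11 - 6) = -316*(-3)/5 = -316*(-⅗) = 948/5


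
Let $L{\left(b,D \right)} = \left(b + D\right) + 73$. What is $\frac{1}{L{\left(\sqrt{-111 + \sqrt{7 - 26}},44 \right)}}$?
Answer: $\frac{1}{117 + \sqrt{-111 + i \sqrt{19}}} \approx 0.0084635 - 0.00076093 i$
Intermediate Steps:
$L{\left(b,D \right)} = 73 + D + b$ ($L{\left(b,D \right)} = \left(D + b\right) + 73 = 73 + D + b$)
$\frac{1}{L{\left(\sqrt{-111 + \sqrt{7 - 26}},44 \right)}} = \frac{1}{73 + 44 + \sqrt{-111 + \sqrt{7 - 26}}} = \frac{1}{73 + 44 + \sqrt{-111 + \sqrt{-19}}} = \frac{1}{73 + 44 + \sqrt{-111 + i \sqrt{19}}} = \frac{1}{117 + \sqrt{-111 + i \sqrt{19}}}$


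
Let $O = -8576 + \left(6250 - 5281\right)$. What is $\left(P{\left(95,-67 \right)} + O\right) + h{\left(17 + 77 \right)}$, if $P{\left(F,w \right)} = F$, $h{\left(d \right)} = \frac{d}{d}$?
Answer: $-7511$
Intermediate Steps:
$h{\left(d \right)} = 1$
$O = -7607$ ($O = -8576 + \left(6250 - 5281\right) = -8576 + 969 = -7607$)
$\left(P{\left(95,-67 \right)} + O\right) + h{\left(17 + 77 \right)} = \left(95 - 7607\right) + 1 = -7512 + 1 = -7511$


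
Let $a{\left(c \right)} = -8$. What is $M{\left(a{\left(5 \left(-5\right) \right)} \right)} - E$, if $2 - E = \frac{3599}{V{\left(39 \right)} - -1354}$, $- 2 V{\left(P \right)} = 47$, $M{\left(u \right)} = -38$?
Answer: $- \frac{99242}{2661} \approx -37.295$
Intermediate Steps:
$V{\left(P \right)} = - \frac{47}{2}$ ($V{\left(P \right)} = \left(- \frac{1}{2}\right) 47 = - \frac{47}{2}$)
$E = - \frac{1876}{2661}$ ($E = 2 - \frac{3599}{- \frac{47}{2} - -1354} = 2 - \frac{3599}{- \frac{47}{2} + 1354} = 2 - \frac{3599}{\frac{2661}{2}} = 2 - 3599 \cdot \frac{2}{2661} = 2 - \frac{7198}{2661} = - \frac{1876}{2661} \approx -0.705$)
$M{\left(a{\left(5 \left(-5\right) \right)} \right)} - E = -38 - - \frac{1876}{2661} = -38 + \frac{1876}{2661} = - \frac{99242}{2661}$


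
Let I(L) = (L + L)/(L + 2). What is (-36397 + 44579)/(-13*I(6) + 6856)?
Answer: 16364/13673 ≈ 1.1968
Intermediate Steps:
I(L) = 2*L/(2 + L) (I(L) = (2*L)/(2 + L) = 2*L/(2 + L))
(-36397 + 44579)/(-13*I(6) + 6856) = (-36397 + 44579)/(-26*6/(2 + 6) + 6856) = 8182/(-26*6/8 + 6856) = 8182/(-13*3/2 + 6856) = 8182/(-39/2 + 6856) = 8182/(13673/2) = 8182*(2/13673) = 16364/13673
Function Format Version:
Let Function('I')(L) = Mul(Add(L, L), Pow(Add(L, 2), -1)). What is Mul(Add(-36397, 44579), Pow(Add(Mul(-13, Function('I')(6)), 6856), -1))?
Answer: Rational(16364, 13673) ≈ 1.1968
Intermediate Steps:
Function('I')(L) = Mul(2, L, Pow(Add(2, L), -1)) (Function('I')(L) = Mul(Mul(2, L), Pow(Add(2, L), -1)) = Mul(2, L, Pow(Add(2, L), -1)))
Mul(Add(-36397, 44579), Pow(Add(Mul(-13, Function('I')(6)), 6856), -1)) = Mul(Add(-36397, 44579), Pow(Add(Mul(-13, Mul(2, 6, Pow(Add(2, 6), -1))), 6856), -1)) = Mul(8182, Pow(Add(Mul(-13, Mul(2, 6, Pow(8, -1))), 6856), -1)) = Mul(8182, Pow(Add(Mul(-13, Mul(2, 6, Rational(1, 8))), 6856), -1)) = Mul(8182, Pow(Add(Mul(-13, Rational(3, 2)), 6856), -1)) = Mul(8182, Pow(Add(Rational(-39, 2), 6856), -1)) = Mul(8182, Pow(Rational(13673, 2), -1)) = Mul(8182, Rational(2, 13673)) = Rational(16364, 13673)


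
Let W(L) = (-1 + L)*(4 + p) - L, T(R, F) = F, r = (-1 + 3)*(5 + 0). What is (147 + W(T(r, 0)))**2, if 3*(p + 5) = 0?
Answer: 21904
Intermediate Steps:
p = -5 (p = -5 + (1/3)*0 = -5 + 0 = -5)
r = 10 (r = 2*5 = 10)
W(L) = 1 - 2*L (W(L) = (-1 + L)*(4 - 5) - L = (-1 + L)*(-1) - L = (1 - L) - L = 1 - 2*L)
(147 + W(T(r, 0)))**2 = (147 + (1 - 2*0))**2 = (147 + (1 + 0))**2 = (147 + 1)**2 = 148**2 = 21904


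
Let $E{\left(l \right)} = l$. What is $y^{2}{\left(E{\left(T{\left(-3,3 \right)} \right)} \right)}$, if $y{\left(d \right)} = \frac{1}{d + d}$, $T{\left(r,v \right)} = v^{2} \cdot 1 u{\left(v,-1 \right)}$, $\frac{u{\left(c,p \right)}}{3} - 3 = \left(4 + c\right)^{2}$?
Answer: $\frac{1}{7884864} \approx 1.2683 \cdot 10^{-7}$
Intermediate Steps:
$u{\left(c,p \right)} = 9 + 3 \left(4 + c\right)^{2}$
$T{\left(r,v \right)} = v^{2} \left(9 + 3 \left(4 + v\right)^{2}\right)$ ($T{\left(r,v \right)} = v^{2} \cdot 1 \left(9 + 3 \left(4 + v\right)^{2}\right) = v^{2} \left(9 + 3 \left(4 + v\right)^{2}\right)$)
$y{\left(d \right)} = \frac{1}{2 d}$
$y^{2}{\left(E{\left(T{\left(-3,3 \right)} \right)} \right)} = \left(\frac{1}{2 \cdot 3 \cdot 3^{2} \left(3 + \left(4 + 3\right)^{2}\right)}\right)^{2} = \left(\frac{1}{2 \cdot 3 \cdot 9 \left(3 + 7^{2}\right)}\right)^{2} = \left(\frac{1}{2 \cdot 3 \cdot 9 \left(3 + 49\right)}\right)^{2} = \left(\frac{1}{2 \cdot 3 \cdot 9 \cdot 52}\right)^{2} = \left(\frac{1}{2 \cdot 1404}\right)^{2} = \left(\frac{1}{2} \cdot \frac{1}{1404}\right)^{2} = \left(\frac{1}{2808}\right)^{2} = \frac{1}{7884864}$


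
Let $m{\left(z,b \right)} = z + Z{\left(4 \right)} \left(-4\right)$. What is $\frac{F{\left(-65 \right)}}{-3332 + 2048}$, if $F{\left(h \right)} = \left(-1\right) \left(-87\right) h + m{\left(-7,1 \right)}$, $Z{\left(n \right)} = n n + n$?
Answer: $\frac{957}{214} \approx 4.472$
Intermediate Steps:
$Z{\left(n \right)} = n + n^{2}$ ($Z{\left(n \right)} = n^{2} + n = n + n^{2}$)
$m{\left(z,b \right)} = -80 + z$ ($m{\left(z,b \right)} = z + 4 \left(1 + 4\right) \left(-4\right) = z + 4 \cdot 5 \left(-4\right) = z + 20 \left(-4\right) = z - 80 = -80 + z$)
$F{\left(h \right)} = -87 + 87 h$ ($F{\left(h \right)} = \left(-1\right) \left(-87\right) h - 87 = 87 h - 87 = -87 + 87 h$)
$\frac{F{\left(-65 \right)}}{-3332 + 2048} = \frac{-87 + 87 \left(-65\right)}{-3332 + 2048} = \frac{-87 - 5655}{-1284} = \left(-5742\right) \left(- \frac{1}{1284}\right) = \frac{957}{214}$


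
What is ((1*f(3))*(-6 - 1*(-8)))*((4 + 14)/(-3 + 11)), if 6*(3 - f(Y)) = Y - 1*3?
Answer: 27/2 ≈ 13.500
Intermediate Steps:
f(Y) = 7/2 - Y/6 (f(Y) = 3 - (Y - 1*3)/6 = 3 - (Y - 3)/6 = 3 - (-3 + Y)/6 = 3 + (½ - Y/6) = 7/2 - Y/6)
((1*f(3))*(-6 - 1*(-8)))*((4 + 14)/(-3 + 11)) = ((1*(7/2 - ⅙*3))*(-6 - 1*(-8)))*((4 + 14)/(-3 + 11)) = ((1*(7/2 - ½))*(-6 + 8))*(18/8) = ((1*3)*2)*(18*(⅛)) = (3*2)*(9/4) = 6*(9/4) = 27/2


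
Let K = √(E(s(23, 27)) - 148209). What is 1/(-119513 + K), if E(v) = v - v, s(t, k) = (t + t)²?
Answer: -119513/14283505378 - I*√148209/14283505378 ≈ -8.3672e-6 - 2.6953e-8*I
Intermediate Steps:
s(t, k) = 4*t² (s(t, k) = (2*t)² = 4*t²)
E(v) = 0
K = I*√148209 (K = √(0 - 148209) = √(-148209) = I*√148209 ≈ 384.98*I)
1/(-119513 + K) = 1/(-119513 + I*√148209)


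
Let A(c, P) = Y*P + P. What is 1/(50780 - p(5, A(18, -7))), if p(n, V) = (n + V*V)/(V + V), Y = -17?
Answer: 224/11362171 ≈ 1.9715e-5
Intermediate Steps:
A(c, P) = -16*P (A(c, P) = -17*P + P = -16*P)
p(n, V) = (n + V²)/(2*V) (p(n, V) = (n + V²)/((2*V)) = (n + V²)*(1/(2*V)) = (n + V²)/(2*V))
1/(50780 - p(5, A(18, -7))) = 1/(50780 - (5 + (-16*(-7))²)/(2*((-16*(-7))))) = 1/(50780 - (5 + 112²)/(2*112)) = 1/(50780 - (5 + 12544)/(2*112)) = 1/(50780 - 12549/(2*112)) = 1/(50780 - 1*12549/224) = 1/(50780 - 12549/224) = 1/(11362171/224) = 224/11362171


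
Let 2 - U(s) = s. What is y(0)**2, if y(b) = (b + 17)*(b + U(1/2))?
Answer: 2601/4 ≈ 650.25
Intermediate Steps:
U(s) = 2 - s
y(b) = (17 + b)*(3/2 + b) (y(b) = (b + 17)*(b + (2 - 1/2)) = (17 + b)*(b + (2 - 1*1/2)) = (17 + b)*(b + (2 - 1/2)) = (17 + b)*(b + 3/2) = (17 + b)*(3/2 + b))
y(0)**2 = (51/2 + 0**2 + (37/2)*0)**2 = (51/2 + 0 + 0)**2 = (51/2)**2 = 2601/4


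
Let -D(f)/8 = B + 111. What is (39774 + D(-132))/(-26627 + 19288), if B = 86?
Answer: -38198/7339 ≈ -5.2048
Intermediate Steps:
D(f) = -1576 (D(f) = -8*(86 + 111) = -8*197 = -1576)
(39774 + D(-132))/(-26627 + 19288) = (39774 - 1576)/(-26627 + 19288) = 38198/(-7339) = 38198*(-1/7339) = -38198/7339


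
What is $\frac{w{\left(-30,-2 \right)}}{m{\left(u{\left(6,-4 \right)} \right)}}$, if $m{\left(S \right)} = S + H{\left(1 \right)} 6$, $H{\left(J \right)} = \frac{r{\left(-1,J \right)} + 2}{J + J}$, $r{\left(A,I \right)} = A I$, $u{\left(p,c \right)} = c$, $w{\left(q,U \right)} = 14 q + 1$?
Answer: $419$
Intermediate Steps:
$w{\left(q,U \right)} = 1 + 14 q$
$H{\left(J \right)} = \frac{2 - J}{2 J}$ ($H{\left(J \right)} = \frac{- J + 2}{J + J} = \frac{2 - J}{2 J}$)
$m{\left(S \right)} = 3 + S$ ($m{\left(S \right)} = S + \frac{2 - 1}{2 \cdot 1} \cdot 6 = S + \frac{1}{2} \cdot 1 \left(2 - 1\right) 6 = S + \frac{1}{2} \cdot 1 \cdot 1 \cdot 6 = S + \frac{1}{2} \cdot 6 = S + 3 = 3 + S$)
$\frac{w{\left(-30,-2 \right)}}{m{\left(u{\left(6,-4 \right)} \right)}} = \frac{1 + 14 \left(-30\right)}{3 - 4} = \frac{1 - 420}{-1} = \left(-419\right) \left(-1\right) = 419$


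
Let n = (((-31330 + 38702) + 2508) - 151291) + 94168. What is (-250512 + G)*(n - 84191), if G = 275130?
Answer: -3235642212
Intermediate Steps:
n = -47243 (n = ((7372 + 2508) - 151291) + 94168 = (9880 - 151291) + 94168 = -141411 + 94168 = -47243)
(-250512 + G)*(n - 84191) = (-250512 + 275130)*(-47243 - 84191) = 24618*(-131434) = -3235642212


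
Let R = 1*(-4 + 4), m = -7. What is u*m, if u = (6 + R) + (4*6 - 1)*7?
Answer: -1169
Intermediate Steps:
R = 0 (R = 1*0 = 0)
u = 167 (u = (6 + 0) + (4*6 - 1)*7 = 6 + (24 - 1)*7 = 6 + 23*7 = 6 + 161 = 167)
u*m = 167*(-7) = -1169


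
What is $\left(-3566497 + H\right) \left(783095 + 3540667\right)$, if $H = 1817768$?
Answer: $-7561087998498$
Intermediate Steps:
$\left(-3566497 + H\right) \left(783095 + 3540667\right) = \left(-3566497 + 1817768\right) \left(783095 + 3540667\right) = \left(-1748729\right) 4323762 = -7561087998498$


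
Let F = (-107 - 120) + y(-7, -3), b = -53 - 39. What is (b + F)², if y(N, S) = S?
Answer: 103684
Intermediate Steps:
b = -92
F = -230 (F = (-107 - 120) - 3 = -227 - 3 = -230)
(b + F)² = (-92 - 230)² = (-322)² = 103684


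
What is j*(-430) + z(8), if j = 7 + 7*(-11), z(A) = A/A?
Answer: 30101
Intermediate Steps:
z(A) = 1
j = -70 (j = 7 - 77 = -70)
j*(-430) + z(8) = -70*(-430) + 1 = 30100 + 1 = 30101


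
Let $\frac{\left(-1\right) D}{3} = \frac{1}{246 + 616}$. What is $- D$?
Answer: $\frac{3}{862} \approx 0.0034803$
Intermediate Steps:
$D = - \frac{3}{862}$ ($D = - \frac{3}{246 + 616} = - \frac{3}{862} \approx -0.0034803$)
$- D = \left(-1\right) \left(- \frac{3}{862}\right) = \frac{3}{862}$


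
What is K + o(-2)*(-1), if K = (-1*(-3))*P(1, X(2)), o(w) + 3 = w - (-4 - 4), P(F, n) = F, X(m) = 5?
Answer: 0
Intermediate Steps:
o(w) = 5 + w (o(w) = -3 + (w - (-4 - 4)) = -3 + (w - 1*(-8)) = -3 + (w + 8) = -3 + (8 + w) = 5 + w)
K = 3 (K = -1*(-3)*1 = 3*1 = 3)
K + o(-2)*(-1) = 3 + (5 - 2)*(-1) = 3 + 3*(-1) = 3 - 3 = 0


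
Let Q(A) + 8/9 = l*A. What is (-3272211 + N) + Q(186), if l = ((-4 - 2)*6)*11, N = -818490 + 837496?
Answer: -29941757/9 ≈ -3.3269e+6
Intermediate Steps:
N = 19006
l = -396 (l = -6*6*11 = -36*11 = -396)
Q(A) = -8/9 - 396*A
(-3272211 + N) + Q(186) = (-3272211 + 19006) + (-8/9 - 396*186) = -3253205 + (-8/9 - 73656) = -3253205 - 662912/9 = -29941757/9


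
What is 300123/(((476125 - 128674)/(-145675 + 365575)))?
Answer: 21999015900/115817 ≈ 1.8995e+5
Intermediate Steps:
300123/(((476125 - 128674)/(-145675 + 365575))) = 300123/((347451/219900)) = 300123/((347451*(1/219900))) = 300123/(115817/73300) = 300123*(73300/115817) = 21999015900/115817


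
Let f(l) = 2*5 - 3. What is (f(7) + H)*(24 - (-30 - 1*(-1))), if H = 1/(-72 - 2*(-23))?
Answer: 9593/26 ≈ 368.96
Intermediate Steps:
f(l) = 7 (f(l) = 10 - 3 = 7)
H = -1/26 (H = 1/(-72 + 46) = 1/(-26) = -1/26 ≈ -0.038462)
(f(7) + H)*(24 - (-30 - 1*(-1))) = (7 - 1/26)*(24 - (-30 - 1*(-1))) = 181*(24 - (-30 + 1))/26 = 181*(24 - 1*(-29))/26 = 181*(24 + 29)/26 = (181/26)*53 = 9593/26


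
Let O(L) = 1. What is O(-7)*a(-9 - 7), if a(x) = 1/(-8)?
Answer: -⅛ ≈ -0.12500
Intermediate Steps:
a(x) = -⅛
O(-7)*a(-9 - 7) = 1*(-⅛) = -⅛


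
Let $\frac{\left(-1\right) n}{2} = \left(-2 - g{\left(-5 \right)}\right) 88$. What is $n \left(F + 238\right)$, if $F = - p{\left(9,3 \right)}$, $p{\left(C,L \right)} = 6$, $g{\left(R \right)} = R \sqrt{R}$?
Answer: $81664 - 204160 i \sqrt{5} \approx 81664.0 - 4.5652 \cdot 10^{5} i$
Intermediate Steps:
$g{\left(R \right)} = R^{\frac{3}{2}}$
$F = -6$ ($F = \left(-1\right) 6 = -6$)
$n = 352 - 880 i \sqrt{5}$ ($n = - 2 \left(-2 - \left(-5\right)^{\frac{3}{2}}\right) 88 = - 2 \left(-2 - - 5 i \sqrt{5}\right) 88 = - 2 \left(-2 + 5 i \sqrt{5}\right) 88 = - 2 \left(-176 + 440 i \sqrt{5}\right) = 352 - 880 i \sqrt{5} \approx 352.0 - 1967.7 i$)
$n \left(F + 238\right) = \left(352 - 880 i \sqrt{5}\right) \left(-6 + 238\right) = \left(352 - 880 i \sqrt{5}\right) 232 = 81664 - 204160 i \sqrt{5}$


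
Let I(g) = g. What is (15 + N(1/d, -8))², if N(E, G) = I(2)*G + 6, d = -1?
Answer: 25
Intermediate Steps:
N(E, G) = 6 + 2*G (N(E, G) = 2*G + 6 = 6 + 2*G)
(15 + N(1/d, -8))² = (15 + (6 + 2*(-8)))² = (15 + (6 - 16))² = (15 - 10)² = 5² = 25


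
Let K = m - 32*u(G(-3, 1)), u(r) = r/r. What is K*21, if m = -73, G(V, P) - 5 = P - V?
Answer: -2205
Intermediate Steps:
G(V, P) = 5 + P - V (G(V, P) = 5 + (P - V) = 5 + P - V)
u(r) = 1
K = -105 (K = -73 - 32*1 = -73 - 32 = -105)
K*21 = -105*21 = -2205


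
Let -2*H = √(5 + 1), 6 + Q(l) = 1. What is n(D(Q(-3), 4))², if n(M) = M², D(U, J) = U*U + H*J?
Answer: 481201 - 129800*√6 ≈ 1.6326e+5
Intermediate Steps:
Q(l) = -5 (Q(l) = -6 + 1 = -5)
H = -√6/2 (H = -√(5 + 1)/2 = -√6/2 ≈ -1.2247)
D(U, J) = U² - J*√6/2 (D(U, J) = U*U + (-√6/2)*J = U² - J*√6/2)
n(D(Q(-3), 4))² = (((-5)² - ½*4*√6)²)² = ((25 - 2*√6)²)² = (25 - 2*√6)⁴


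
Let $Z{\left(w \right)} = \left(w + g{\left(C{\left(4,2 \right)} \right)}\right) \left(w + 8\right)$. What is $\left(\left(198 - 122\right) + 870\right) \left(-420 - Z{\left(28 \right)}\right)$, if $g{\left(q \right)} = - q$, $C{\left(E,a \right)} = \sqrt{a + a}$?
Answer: $-1282776$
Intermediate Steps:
$C{\left(E,a \right)} = \sqrt{2} \sqrt{a}$ ($C{\left(E,a \right)} = \sqrt{2 a} = \sqrt{2} \sqrt{a}$)
$Z{\left(w \right)} = \left(-2 + w\right) \left(8 + w\right)$ ($Z{\left(w \right)} = \left(w - \sqrt{2} \sqrt{2}\right) \left(w + 8\right) = \left(w - 2\right) \left(8 + w\right) = \left(-2 + w\right) \left(8 + w\right)$)
$\left(\left(198 - 122\right) + 870\right) \left(-420 - Z{\left(28 \right)}\right) = \left(\left(198 - 122\right) + 870\right) \left(-420 - \left(-16 + 28^{2} + 6 \cdot 28\right)\right) = \left(76 + 870\right) \left(-420 - \left(-16 + 784 + 168\right)\right) = 946 \left(-420 - 936\right) = 946 \left(-1356\right) = -1282776$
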